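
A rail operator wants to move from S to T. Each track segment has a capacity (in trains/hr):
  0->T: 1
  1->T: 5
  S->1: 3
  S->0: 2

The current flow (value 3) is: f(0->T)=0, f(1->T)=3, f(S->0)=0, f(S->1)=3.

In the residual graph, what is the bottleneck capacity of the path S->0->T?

Residual capacities along the path: S->0: 2, 0->T: 1.
Minimum is 1.

1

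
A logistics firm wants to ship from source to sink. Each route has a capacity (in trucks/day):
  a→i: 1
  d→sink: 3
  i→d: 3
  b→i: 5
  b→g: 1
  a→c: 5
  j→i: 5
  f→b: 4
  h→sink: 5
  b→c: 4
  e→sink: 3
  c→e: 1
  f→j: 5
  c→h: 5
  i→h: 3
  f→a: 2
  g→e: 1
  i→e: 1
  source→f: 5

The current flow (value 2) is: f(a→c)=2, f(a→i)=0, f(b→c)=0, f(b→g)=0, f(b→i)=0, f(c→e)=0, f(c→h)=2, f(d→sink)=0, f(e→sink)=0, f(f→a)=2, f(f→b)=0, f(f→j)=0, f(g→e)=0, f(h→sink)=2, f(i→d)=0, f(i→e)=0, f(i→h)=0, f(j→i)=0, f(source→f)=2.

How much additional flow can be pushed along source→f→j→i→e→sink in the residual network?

1

Residual capacities along the path: source→f: 3, f→j: 5, j→i: 5, i→e: 1, e→sink: 3.
Minimum is 1.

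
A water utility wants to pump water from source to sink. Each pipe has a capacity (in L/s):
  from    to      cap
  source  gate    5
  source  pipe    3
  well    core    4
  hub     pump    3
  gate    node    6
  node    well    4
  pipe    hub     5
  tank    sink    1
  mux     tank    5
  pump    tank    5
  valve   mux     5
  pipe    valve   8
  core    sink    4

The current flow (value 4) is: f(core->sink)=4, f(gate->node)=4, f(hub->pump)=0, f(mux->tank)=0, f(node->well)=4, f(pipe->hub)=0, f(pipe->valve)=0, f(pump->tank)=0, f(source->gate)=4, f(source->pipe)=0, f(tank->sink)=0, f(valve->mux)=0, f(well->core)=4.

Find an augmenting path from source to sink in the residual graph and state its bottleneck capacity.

Residual along source->pipe->hub->pump->tank->sink: source->pipe: 3, pipe->hub: 5, hub->pump: 3, pump->tank: 5, tank->sink: 1.
Bottleneck = min = 1.

source->pipe->hub->pump->tank->sink, bottleneck 1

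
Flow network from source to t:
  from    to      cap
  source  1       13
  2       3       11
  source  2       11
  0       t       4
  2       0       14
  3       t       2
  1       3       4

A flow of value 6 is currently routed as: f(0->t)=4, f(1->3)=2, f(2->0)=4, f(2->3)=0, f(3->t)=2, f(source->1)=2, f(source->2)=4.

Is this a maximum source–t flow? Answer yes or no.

Residual reachable from source: {0, 1, 2, 3, source}; t is not reachable.
Saturated cut: 3->t, 0->t with total capacity 6 = current flow value. Flow is maximum.

Yes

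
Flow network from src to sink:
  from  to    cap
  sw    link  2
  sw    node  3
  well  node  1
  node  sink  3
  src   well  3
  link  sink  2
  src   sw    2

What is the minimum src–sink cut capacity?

Max flow = 3 (via 2 augmenting paths).
In the residual at optimum, the set reachable from src is {src, well}.
Cut edges: src->sw (cap 2), well->node (cap 1). Sum = 3.

3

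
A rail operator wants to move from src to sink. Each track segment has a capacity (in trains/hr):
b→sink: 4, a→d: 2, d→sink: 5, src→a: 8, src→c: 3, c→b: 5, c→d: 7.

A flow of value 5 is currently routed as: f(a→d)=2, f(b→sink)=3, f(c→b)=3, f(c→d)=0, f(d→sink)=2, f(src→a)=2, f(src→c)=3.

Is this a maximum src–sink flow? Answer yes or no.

Yes

Residual reachable from src: {a, src}; sink is not reachable.
Saturated cut: src→c, a→d with total capacity 5 = current flow value. Flow is maximum.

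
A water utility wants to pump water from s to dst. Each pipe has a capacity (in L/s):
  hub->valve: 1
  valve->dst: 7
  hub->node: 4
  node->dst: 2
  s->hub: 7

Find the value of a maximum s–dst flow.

Augment s->hub->valve->dst: bottleneck 1. Total 1.
Augment s->hub->node->dst: bottleneck 2. Total 3.
No augmenting path remains in the residual graph.

3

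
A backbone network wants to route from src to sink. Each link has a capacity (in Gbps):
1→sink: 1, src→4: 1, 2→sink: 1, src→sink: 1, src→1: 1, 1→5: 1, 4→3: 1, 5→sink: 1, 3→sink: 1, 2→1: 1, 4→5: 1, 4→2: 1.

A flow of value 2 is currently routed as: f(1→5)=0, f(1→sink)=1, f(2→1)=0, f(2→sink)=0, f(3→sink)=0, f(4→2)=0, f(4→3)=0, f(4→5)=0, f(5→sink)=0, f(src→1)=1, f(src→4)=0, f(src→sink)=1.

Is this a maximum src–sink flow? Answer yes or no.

No

Residual path src→4→3→sink has bottleneck 1 > 0.
Pushing 1 along it raises the flow to 3, so the given flow is not maximum.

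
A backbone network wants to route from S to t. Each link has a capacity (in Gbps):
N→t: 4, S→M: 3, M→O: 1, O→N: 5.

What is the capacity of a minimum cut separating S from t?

Max flow = 1 (via 1 augmenting path).
In the residual at optimum, the set reachable from S is {M, S}.
Cut edges: M→O (cap 1). Sum = 1.

1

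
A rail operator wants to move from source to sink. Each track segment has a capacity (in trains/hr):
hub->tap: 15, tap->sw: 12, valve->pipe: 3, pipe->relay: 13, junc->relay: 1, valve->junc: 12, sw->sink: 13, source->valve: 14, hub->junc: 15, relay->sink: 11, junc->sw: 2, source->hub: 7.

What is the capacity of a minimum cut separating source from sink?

Max flow = 13 (via 4 augmenting paths).
In the residual at optimum, the set reachable from source is {junc, source, valve}.
Cut edges: source->hub (cap 7), valve->pipe (cap 3), junc->sw (cap 2), junc->relay (cap 1). Sum = 13.

13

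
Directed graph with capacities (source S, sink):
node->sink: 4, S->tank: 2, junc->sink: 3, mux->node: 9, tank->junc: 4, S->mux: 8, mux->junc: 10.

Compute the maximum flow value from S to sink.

7

Augment S->mux->node->sink: bottleneck 4. Total 4.
Augment S->mux->junc->sink: bottleneck 3. Total 7.
No augmenting path remains in the residual graph.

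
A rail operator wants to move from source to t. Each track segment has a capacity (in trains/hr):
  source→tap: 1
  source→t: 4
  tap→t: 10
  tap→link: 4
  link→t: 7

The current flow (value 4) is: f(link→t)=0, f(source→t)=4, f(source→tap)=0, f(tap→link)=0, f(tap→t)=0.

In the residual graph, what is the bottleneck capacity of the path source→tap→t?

1

Residual capacities along the path: source→tap: 1, tap→t: 10.
Minimum is 1.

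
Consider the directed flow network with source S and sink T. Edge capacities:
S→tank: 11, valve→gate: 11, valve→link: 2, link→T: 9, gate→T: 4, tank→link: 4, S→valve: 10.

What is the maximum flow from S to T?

Augment S→tank→link→T: bottleneck 4. Total 4.
Augment S→valve→link→T: bottleneck 2. Total 6.
Augment S→valve→gate→T: bottleneck 4. Total 10.
No augmenting path remains in the residual graph.

10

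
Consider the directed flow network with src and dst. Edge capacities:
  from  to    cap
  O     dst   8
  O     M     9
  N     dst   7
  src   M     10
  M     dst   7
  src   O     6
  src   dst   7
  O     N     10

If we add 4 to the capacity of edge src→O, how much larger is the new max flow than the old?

4

Original max flow = 20.
After raising cap(src→O), augmenting paths through that edge carry 4 more units.
New max flow = 24. Increase = 4.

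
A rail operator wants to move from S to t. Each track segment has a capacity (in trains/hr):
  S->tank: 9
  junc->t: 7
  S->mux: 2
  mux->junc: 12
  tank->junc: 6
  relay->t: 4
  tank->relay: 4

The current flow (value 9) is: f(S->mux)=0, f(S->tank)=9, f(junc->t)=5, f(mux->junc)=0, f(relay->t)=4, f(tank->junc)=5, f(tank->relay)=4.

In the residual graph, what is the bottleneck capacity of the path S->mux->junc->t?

2

Residual capacities along the path: S->mux: 2, mux->junc: 12, junc->t: 2.
Minimum is 2.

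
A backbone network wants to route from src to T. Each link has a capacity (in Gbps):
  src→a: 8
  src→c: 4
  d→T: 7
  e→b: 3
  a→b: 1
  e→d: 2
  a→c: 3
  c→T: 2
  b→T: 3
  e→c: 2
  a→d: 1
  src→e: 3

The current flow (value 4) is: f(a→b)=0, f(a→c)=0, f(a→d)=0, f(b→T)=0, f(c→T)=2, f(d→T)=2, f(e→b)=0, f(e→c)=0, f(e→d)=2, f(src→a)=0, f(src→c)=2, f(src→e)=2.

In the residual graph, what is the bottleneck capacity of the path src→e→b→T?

1

Residual capacities along the path: src→e: 1, e→b: 3, b→T: 3.
Minimum is 1.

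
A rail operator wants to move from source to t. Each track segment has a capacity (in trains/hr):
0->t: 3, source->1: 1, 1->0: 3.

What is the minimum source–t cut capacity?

Max flow = 1 (via 1 augmenting path).
In the residual at optimum, the set reachable from source is {source}.
Cut edges: source->1 (cap 1). Sum = 1.

1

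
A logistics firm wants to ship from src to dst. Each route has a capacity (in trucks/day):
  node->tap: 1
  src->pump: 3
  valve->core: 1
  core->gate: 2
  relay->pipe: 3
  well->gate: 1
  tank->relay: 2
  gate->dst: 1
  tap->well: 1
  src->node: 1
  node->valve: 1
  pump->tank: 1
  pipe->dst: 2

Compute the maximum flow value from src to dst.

2

Augment src->node->valve->core->gate->dst: bottleneck 1. Total 1.
Augment src->pump->tank->relay->pipe->dst: bottleneck 1. Total 2.
No augmenting path remains in the residual graph.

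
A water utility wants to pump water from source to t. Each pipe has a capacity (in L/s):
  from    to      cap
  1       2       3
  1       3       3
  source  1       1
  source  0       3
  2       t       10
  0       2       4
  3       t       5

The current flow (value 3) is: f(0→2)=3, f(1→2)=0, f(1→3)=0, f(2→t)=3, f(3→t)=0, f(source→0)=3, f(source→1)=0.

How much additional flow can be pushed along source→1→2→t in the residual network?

1

Residual capacities along the path: source→1: 1, 1→2: 3, 2→t: 7.
Minimum is 1.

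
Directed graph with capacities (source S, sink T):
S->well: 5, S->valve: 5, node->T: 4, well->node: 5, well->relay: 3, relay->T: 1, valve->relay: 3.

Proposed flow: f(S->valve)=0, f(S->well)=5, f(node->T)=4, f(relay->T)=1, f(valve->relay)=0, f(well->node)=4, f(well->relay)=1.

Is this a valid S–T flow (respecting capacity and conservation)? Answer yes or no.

Every edge has 0 ≤ f(e) ≤ cap(e).
At each intermediate node, inflow equals outflow.

Yes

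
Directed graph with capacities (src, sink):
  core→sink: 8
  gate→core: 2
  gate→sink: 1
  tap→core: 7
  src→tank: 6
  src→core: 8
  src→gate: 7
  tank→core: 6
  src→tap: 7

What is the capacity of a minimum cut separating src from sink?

Max flow = 9 (via 2 augmenting paths).
In the residual at optimum, the set reachable from src is {core, gate, src, tank, tap}.
Cut edges: gate→sink (cap 1), core→sink (cap 8). Sum = 9.

9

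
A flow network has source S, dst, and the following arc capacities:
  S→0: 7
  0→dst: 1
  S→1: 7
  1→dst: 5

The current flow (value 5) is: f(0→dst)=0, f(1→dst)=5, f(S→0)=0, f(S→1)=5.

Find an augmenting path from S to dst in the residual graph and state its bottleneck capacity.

Residual along S→0→dst: S→0: 7, 0→dst: 1.
Bottleneck = min = 1.

S→0→dst, bottleneck 1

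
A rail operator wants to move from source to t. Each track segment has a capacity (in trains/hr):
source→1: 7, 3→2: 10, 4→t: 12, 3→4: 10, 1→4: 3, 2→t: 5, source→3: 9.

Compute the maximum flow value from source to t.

12

Augment source→3→2→t: bottleneck 5. Total 5.
Augment source→3→4→t: bottleneck 4. Total 9.
Augment source→1→4→t: bottleneck 3. Total 12.
No augmenting path remains in the residual graph.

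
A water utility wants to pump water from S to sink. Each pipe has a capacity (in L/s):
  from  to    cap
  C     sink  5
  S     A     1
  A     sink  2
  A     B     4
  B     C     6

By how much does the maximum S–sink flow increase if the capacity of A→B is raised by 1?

0

Original max flow = 1.
Edge A→B does not cross the min cut (source side {S}), so extra capacity there cannot help.
New max flow = 1. Increase = 0.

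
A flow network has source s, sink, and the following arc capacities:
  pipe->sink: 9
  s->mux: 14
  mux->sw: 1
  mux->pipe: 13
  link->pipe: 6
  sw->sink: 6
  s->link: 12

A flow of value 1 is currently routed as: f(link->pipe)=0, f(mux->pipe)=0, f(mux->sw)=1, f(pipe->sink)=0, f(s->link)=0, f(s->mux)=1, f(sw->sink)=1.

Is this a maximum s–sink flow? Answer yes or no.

No

Residual path s->mux->pipe->sink has bottleneck 9 > 0.
Pushing 9 along it raises the flow to 10, so the given flow is not maximum.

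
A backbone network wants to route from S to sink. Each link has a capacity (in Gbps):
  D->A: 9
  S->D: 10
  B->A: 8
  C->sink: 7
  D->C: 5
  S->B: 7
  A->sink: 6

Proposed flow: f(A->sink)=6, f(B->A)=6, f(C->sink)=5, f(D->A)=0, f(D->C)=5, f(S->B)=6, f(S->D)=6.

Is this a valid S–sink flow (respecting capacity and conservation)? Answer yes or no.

No

Conservation fails at D: inflow 6 ≠ outflow 5.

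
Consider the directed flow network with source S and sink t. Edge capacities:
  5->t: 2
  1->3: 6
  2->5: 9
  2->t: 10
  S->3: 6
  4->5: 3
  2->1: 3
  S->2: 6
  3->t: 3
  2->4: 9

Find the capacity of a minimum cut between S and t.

Max flow = 9 (via 2 augmenting paths).
In the residual at optimum, the set reachable from S is {3, S}.
Cut edges: S->2 (cap 6), 3->t (cap 3). Sum = 9.

9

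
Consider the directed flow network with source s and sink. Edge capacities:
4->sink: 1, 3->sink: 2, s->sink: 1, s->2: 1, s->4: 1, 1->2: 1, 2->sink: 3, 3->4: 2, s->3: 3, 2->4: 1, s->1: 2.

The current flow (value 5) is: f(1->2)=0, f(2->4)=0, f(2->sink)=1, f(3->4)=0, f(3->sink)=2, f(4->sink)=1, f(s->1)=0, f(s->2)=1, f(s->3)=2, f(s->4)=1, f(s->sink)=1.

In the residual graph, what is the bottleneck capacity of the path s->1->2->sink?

1

Residual capacities along the path: s->1: 2, 1->2: 1, 2->sink: 2.
Minimum is 1.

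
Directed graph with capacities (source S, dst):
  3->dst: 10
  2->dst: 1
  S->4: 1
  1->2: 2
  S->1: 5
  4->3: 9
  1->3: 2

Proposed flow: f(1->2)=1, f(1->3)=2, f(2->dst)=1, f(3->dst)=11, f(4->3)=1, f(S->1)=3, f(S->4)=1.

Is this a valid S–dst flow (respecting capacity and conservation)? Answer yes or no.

Capacity violated on 3->dst: flow 11 > capacity 10.

No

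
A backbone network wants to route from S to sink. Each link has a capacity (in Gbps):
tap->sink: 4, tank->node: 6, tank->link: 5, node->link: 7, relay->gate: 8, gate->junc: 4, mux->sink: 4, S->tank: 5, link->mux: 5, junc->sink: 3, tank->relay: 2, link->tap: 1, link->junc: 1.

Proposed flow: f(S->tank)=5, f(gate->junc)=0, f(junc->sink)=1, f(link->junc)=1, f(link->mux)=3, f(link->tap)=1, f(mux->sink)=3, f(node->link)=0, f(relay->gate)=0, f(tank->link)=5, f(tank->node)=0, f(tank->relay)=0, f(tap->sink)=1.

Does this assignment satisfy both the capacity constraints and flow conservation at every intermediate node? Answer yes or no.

Yes

Every edge has 0 ≤ f(e) ≤ cap(e).
At each intermediate node, inflow equals outflow.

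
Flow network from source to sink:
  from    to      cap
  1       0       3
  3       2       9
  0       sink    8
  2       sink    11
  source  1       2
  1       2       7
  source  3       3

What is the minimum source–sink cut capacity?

5

Max flow = 5 (via 2 augmenting paths).
In the residual at optimum, the set reachable from source is {source}.
Cut edges: source->3 (cap 3), source->1 (cap 2). Sum = 5.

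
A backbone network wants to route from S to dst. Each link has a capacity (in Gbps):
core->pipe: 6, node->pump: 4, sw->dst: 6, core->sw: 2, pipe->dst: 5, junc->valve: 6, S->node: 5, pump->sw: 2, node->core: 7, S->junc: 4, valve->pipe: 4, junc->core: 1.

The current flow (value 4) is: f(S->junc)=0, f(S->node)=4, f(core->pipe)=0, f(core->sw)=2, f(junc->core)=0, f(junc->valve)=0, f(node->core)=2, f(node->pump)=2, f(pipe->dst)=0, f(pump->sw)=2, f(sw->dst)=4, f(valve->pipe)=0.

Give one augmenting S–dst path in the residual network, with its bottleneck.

S->node->core->pipe->dst, bottleneck 1

Residual along S->node->core->pipe->dst: S->node: 1, node->core: 5, core->pipe: 6, pipe->dst: 5.
Bottleneck = min = 1.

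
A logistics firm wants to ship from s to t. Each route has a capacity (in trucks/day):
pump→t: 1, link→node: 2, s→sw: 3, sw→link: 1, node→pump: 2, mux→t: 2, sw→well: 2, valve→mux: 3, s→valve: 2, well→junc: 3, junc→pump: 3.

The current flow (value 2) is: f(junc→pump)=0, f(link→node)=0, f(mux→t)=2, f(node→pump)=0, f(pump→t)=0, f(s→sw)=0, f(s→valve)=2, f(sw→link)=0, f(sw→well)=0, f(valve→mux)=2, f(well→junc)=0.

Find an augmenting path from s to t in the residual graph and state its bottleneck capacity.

Residual along s→sw→link→node→pump→t: s→sw: 3, sw→link: 1, link→node: 2, node→pump: 2, pump→t: 1.
Bottleneck = min = 1.

s→sw→link→node→pump→t, bottleneck 1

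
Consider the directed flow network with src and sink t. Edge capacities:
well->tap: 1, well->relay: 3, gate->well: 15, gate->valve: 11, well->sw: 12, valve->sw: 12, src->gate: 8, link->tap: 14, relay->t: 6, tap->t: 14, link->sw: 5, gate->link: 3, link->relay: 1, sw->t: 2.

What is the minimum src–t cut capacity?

8

Max flow = 8 (via 4 augmenting paths).
In the residual at optimum, the set reachable from src is {src}.
Cut edges: src->gate (cap 8). Sum = 8.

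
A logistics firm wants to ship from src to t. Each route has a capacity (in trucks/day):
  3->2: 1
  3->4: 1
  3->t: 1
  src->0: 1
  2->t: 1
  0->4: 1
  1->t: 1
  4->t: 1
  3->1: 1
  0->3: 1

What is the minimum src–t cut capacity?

Max flow = 1 (via 1 augmenting path).
In the residual at optimum, the set reachable from src is {src}.
Cut edges: src->0 (cap 1). Sum = 1.

1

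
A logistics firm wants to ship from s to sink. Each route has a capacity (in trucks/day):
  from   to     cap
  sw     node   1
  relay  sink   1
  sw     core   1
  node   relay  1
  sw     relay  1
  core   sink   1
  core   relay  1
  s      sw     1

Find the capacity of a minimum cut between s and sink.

1

Max flow = 1 (via 1 augmenting path).
In the residual at optimum, the set reachable from s is {s}.
Cut edges: s->sw (cap 1). Sum = 1.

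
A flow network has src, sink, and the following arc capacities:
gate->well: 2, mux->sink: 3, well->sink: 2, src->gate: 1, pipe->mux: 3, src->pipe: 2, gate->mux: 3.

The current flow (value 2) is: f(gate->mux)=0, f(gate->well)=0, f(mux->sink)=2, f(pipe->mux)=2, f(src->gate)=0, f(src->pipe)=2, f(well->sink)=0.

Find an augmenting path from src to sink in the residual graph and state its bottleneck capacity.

Residual along src->gate->mux->sink: src->gate: 1, gate->mux: 3, mux->sink: 1.
Bottleneck = min = 1.

src->gate->mux->sink, bottleneck 1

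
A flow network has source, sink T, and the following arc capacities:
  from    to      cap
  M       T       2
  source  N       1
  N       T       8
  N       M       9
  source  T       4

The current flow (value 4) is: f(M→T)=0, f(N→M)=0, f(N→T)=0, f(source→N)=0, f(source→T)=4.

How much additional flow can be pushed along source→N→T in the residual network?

1

Residual capacities along the path: source→N: 1, N→T: 8.
Minimum is 1.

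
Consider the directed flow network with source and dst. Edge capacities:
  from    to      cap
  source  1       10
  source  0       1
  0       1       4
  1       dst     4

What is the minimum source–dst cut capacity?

Max flow = 4 (via 1 augmenting path).
In the residual at optimum, the set reachable from source is {0, 1, source}.
Cut edges: 1→dst (cap 4). Sum = 4.

4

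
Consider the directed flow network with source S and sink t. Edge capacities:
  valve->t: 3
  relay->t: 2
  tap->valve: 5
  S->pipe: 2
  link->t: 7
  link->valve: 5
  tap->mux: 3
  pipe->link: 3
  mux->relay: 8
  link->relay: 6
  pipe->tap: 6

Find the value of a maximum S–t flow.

Augment S->pipe->link->t: bottleneck 2. Total 2.
No augmenting path remains in the residual graph.

2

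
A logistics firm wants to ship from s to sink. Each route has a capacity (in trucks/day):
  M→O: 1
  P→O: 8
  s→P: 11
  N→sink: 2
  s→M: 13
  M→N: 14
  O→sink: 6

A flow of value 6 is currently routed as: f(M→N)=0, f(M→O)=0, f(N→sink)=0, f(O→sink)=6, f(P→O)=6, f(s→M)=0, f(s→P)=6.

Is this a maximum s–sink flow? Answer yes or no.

No

Residual path s→M→N→sink has bottleneck 2 > 0.
Pushing 2 along it raises the flow to 8, so the given flow is not maximum.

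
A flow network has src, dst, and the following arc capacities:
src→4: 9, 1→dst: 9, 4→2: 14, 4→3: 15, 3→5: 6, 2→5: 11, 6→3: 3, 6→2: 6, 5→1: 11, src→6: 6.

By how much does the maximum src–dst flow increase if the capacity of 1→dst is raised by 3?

2

Original max flow = 9.
After raising cap(1→dst), augmenting paths through that edge carry 2 more units.
New max flow = 11. Increase = 2.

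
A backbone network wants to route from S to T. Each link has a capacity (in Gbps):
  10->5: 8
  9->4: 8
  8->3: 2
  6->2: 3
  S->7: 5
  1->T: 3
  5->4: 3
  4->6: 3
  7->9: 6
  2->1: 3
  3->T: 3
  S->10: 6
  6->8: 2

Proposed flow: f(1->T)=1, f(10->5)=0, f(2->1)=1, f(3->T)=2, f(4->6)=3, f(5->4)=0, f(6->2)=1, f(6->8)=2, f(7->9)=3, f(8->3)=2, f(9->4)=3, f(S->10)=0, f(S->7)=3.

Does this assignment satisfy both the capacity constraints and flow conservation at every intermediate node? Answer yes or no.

Every edge has 0 ≤ f(e) ≤ cap(e).
At each intermediate node, inflow equals outflow.

Yes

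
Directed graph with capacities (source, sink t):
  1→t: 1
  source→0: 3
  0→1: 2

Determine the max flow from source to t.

Augment source→0→1→t: bottleneck 1. Total 1.
No augmenting path remains in the residual graph.

1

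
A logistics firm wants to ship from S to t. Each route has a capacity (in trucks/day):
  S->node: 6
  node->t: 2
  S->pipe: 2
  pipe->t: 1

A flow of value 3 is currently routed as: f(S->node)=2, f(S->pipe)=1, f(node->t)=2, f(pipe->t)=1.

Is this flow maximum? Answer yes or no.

Yes

Residual reachable from S: {S, node, pipe}; t is not reachable.
Saturated cut: node->t, pipe->t with total capacity 3 = current flow value. Flow is maximum.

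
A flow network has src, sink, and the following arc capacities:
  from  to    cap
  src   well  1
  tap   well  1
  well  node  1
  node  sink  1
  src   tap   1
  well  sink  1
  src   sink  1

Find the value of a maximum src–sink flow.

3

Augment src->sink: bottleneck 1. Total 1.
Augment src->well->sink: bottleneck 1. Total 2.
Augment src->tap->well->node->sink: bottleneck 1. Total 3.
No augmenting path remains in the residual graph.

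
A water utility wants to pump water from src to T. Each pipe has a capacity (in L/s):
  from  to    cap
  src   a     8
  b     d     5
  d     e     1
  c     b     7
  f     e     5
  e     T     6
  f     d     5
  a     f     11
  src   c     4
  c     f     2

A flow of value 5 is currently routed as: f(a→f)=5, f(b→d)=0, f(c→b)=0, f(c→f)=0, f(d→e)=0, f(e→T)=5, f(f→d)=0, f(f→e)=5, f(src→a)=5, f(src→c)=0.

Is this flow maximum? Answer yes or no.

Residual path src→a→f→d→e→T has bottleneck 1 > 0.
Pushing 1 along it raises the flow to 6, so the given flow is not maximum.

No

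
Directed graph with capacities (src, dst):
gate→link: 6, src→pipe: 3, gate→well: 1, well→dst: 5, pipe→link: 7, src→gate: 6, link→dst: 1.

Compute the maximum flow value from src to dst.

2

Augment src→gate→well→dst: bottleneck 1. Total 1.
Augment src→gate→link→dst: bottleneck 1. Total 2.
No augmenting path remains in the residual graph.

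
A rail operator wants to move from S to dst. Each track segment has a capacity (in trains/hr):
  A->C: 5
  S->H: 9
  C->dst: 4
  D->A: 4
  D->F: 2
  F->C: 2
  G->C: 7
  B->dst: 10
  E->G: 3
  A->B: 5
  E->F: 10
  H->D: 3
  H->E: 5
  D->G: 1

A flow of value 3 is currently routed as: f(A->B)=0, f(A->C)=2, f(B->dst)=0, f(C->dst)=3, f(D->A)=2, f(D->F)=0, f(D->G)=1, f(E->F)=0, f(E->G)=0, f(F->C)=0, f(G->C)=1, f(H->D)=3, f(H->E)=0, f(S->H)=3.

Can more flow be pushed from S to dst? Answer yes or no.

Yes

Residual path S->H->E->G->C->dst has bottleneck 1 > 0.
Pushing 1 along it raises the flow to 4, so the given flow is not maximum.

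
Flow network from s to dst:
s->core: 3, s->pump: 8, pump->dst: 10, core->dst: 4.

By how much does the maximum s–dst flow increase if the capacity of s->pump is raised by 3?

Original max flow = 11.
After raising cap(s->pump), augmenting paths through that edge carry 2 more units.
New max flow = 13. Increase = 2.

2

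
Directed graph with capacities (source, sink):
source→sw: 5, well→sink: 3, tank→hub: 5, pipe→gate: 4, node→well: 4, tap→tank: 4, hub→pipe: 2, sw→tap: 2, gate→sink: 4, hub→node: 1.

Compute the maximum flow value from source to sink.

2

Augment source→sw→tap→tank→hub→pipe→gate→sink: bottleneck 2. Total 2.
No augmenting path remains in the residual graph.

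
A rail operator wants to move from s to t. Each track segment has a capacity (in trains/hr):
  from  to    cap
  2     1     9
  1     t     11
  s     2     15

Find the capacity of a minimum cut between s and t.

9

Max flow = 9 (via 1 augmenting path).
In the residual at optimum, the set reachable from s is {2, s}.
Cut edges: 2->1 (cap 9). Sum = 9.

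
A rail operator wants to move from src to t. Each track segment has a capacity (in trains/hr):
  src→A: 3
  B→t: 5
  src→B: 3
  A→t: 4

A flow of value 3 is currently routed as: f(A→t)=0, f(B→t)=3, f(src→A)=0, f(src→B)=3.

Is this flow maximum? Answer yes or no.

Residual path src→A→t has bottleneck 3 > 0.
Pushing 3 along it raises the flow to 6, so the given flow is not maximum.

No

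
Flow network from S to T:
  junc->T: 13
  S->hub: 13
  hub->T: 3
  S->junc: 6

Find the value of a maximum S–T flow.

9

Augment S->hub->T: bottleneck 3. Total 3.
Augment S->junc->T: bottleneck 6. Total 9.
No augmenting path remains in the residual graph.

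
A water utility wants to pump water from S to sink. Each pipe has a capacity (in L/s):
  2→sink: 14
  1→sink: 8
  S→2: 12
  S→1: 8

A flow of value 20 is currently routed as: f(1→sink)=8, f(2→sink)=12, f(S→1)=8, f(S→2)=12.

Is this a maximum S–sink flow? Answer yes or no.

Residual reachable from S: {S}; sink is not reachable.
Saturated cut: S→2, S→1 with total capacity 20 = current flow value. Flow is maximum.

Yes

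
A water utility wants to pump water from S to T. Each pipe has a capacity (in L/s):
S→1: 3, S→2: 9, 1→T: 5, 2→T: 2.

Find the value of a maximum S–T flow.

Augment S→2→T: bottleneck 2. Total 2.
Augment S→1→T: bottleneck 3. Total 5.
No augmenting path remains in the residual graph.

5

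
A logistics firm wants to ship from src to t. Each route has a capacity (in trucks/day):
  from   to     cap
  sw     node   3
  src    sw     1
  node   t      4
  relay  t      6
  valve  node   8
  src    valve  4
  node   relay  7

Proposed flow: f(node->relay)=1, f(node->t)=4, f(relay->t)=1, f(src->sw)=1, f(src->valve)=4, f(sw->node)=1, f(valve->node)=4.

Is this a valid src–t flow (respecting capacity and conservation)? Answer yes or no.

Every edge has 0 ≤ f(e) ≤ cap(e).
At each intermediate node, inflow equals outflow.

Yes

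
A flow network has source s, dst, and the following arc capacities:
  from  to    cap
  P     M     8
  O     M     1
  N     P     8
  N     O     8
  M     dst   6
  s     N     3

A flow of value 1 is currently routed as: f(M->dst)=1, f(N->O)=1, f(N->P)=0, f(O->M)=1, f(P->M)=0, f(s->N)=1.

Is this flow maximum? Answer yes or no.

No

Residual path s->N->P->M->dst has bottleneck 2 > 0.
Pushing 2 along it raises the flow to 3, so the given flow is not maximum.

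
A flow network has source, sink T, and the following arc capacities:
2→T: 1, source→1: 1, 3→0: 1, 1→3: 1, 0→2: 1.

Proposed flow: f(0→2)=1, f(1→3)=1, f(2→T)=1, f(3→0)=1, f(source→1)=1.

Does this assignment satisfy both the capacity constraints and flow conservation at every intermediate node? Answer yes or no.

Every edge has 0 ≤ f(e) ≤ cap(e).
At each intermediate node, inflow equals outflow.

Yes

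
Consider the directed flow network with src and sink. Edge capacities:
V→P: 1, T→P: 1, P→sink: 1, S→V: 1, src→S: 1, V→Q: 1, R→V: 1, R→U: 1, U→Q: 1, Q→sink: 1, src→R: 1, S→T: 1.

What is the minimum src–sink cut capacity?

2

Max flow = 2 (via 2 augmenting paths).
In the residual at optimum, the set reachable from src is {src}.
Cut edges: src→S (cap 1), src→R (cap 1). Sum = 2.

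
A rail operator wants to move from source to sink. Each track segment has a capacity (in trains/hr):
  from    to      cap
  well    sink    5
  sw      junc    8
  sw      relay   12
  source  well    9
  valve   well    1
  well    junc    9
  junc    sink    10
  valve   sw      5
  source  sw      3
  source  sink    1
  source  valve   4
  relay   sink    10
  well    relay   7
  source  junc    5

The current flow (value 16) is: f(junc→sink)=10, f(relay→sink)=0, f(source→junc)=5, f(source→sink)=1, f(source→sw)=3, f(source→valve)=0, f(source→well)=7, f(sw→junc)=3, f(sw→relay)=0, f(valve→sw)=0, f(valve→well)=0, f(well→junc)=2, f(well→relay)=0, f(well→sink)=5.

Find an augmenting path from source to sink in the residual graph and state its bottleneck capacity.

source→well→relay→sink, bottleneck 2

Residual along source→well→relay→sink: source→well: 2, well→relay: 7, relay→sink: 10.
Bottleneck = min = 2.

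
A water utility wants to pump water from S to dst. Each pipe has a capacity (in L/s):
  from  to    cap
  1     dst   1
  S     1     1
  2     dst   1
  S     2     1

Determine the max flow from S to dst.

2

Augment S->2->dst: bottleneck 1. Total 1.
Augment S->1->dst: bottleneck 1. Total 2.
No augmenting path remains in the residual graph.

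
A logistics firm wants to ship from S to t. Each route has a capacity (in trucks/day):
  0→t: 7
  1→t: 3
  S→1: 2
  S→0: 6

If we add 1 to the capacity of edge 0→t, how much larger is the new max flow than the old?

0

Original max flow = 8.
Edge 0→t does not cross the min cut (source side {S}), so extra capacity there cannot help.
New max flow = 8. Increase = 0.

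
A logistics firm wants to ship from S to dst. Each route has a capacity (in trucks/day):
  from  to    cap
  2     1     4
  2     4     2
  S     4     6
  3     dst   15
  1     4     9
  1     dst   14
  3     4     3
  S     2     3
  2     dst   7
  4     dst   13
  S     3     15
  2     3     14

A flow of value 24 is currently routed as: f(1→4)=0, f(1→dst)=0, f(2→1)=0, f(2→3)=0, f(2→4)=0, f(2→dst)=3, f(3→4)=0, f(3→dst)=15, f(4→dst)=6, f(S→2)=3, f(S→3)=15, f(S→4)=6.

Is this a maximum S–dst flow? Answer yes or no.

Residual reachable from S: {S}; dst is not reachable.
Saturated cut: S→2, S→3, S→4 with total capacity 24 = current flow value. Flow is maximum.

Yes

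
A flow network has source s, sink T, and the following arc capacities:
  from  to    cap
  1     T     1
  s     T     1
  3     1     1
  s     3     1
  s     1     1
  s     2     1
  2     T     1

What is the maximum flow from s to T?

Augment s→T: bottleneck 1. Total 1.
Augment s→1→T: bottleneck 1. Total 2.
Augment s→2→T: bottleneck 1. Total 3.
No augmenting path remains in the residual graph.

3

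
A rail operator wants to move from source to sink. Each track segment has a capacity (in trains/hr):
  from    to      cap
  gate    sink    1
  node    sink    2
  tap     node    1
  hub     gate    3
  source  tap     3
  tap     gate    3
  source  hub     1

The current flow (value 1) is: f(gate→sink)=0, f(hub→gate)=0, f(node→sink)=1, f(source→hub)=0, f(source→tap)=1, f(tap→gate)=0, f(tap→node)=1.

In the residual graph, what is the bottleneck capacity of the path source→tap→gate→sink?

Residual capacities along the path: source→tap: 2, tap→gate: 3, gate→sink: 1.
Minimum is 1.

1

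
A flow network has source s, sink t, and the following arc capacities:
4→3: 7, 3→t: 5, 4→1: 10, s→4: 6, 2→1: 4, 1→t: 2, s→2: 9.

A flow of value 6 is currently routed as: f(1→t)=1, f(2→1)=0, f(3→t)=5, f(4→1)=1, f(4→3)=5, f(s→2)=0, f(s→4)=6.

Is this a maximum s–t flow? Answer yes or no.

Residual path s→2→1→t has bottleneck 1 > 0.
Pushing 1 along it raises the flow to 7, so the given flow is not maximum.

No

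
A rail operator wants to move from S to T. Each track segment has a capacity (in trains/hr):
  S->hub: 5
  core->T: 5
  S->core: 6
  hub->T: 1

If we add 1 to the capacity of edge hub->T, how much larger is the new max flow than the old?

Original max flow = 6.
After raising cap(hub->T), augmenting paths through that edge carry 1 more unit.
New max flow = 7. Increase = 1.

1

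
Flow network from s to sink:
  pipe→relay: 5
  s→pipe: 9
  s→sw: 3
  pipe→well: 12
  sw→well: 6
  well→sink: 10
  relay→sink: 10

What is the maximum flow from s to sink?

12

Augment s→sw→well→sink: bottleneck 3. Total 3.
Augment s→pipe→well→sink: bottleneck 7. Total 10.
Augment s→pipe→relay→sink: bottleneck 2. Total 12.
No augmenting path remains in the residual graph.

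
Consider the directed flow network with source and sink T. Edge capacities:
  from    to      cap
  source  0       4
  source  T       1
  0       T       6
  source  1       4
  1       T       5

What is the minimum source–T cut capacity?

Max flow = 9 (via 3 augmenting paths).
In the residual at optimum, the set reachable from source is {source}.
Cut edges: source->1 (cap 4), source->0 (cap 4), source->T (cap 1). Sum = 9.

9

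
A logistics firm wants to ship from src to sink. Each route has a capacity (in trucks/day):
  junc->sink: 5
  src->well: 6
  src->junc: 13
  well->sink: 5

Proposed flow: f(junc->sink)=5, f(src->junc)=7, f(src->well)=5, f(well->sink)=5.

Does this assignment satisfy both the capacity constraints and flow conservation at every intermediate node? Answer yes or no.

No

Conservation fails at junc: inflow 7 ≠ outflow 5.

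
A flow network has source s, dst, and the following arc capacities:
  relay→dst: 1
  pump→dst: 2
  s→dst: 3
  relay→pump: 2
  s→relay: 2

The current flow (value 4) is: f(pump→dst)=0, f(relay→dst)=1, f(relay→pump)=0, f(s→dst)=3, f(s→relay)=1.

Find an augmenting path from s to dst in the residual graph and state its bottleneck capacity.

s→relay→pump→dst, bottleneck 1

Residual along s→relay→pump→dst: s→relay: 1, relay→pump: 2, pump→dst: 2.
Bottleneck = min = 1.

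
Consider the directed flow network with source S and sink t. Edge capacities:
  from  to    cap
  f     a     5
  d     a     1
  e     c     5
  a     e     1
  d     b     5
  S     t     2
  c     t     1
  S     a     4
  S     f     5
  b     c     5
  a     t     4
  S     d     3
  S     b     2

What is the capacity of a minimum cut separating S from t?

7

Max flow = 7 (via 3 augmenting paths).
In the residual at optimum, the set reachable from S is {S, a, b, c, d, e, f}.
Cut edges: S->t (cap 2), a->t (cap 4), c->t (cap 1). Sum = 7.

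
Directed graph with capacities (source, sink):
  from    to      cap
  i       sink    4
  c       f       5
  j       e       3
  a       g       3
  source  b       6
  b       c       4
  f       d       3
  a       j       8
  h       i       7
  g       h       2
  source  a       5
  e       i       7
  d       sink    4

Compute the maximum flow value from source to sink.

7

Augment source->b->c->f->d->sink: bottleneck 3. Total 3.
Augment source->a->g->h->i->sink: bottleneck 2. Total 5.
Augment source->a->j->e->i->sink: bottleneck 2. Total 7.
No augmenting path remains in the residual graph.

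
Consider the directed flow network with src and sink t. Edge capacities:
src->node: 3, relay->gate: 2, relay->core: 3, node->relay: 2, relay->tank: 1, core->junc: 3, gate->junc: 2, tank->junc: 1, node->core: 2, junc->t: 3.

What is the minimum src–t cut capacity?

Max flow = 3 (via 2 augmenting paths).
In the residual at optimum, the set reachable from src is {src}.
Cut edges: src->node (cap 3). Sum = 3.

3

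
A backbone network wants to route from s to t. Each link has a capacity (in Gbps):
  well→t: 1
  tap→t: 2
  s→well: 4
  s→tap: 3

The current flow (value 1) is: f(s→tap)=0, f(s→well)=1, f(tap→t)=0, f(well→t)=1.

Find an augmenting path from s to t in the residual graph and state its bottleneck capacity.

Residual along s→tap→t: s→tap: 3, tap→t: 2.
Bottleneck = min = 2.

s→tap→t, bottleneck 2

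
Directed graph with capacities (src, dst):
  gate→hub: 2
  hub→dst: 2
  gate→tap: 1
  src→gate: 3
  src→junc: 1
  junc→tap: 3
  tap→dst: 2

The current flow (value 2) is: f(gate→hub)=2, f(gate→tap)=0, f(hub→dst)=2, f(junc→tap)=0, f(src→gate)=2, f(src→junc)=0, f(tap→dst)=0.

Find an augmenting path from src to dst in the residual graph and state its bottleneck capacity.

Residual along src→gate→tap→dst: src→gate: 1, gate→tap: 1, tap→dst: 2.
Bottleneck = min = 1.

src→gate→tap→dst, bottleneck 1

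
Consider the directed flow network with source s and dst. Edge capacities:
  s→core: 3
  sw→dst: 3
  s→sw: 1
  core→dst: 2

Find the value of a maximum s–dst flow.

Augment s→sw→dst: bottleneck 1. Total 1.
Augment s→core→dst: bottleneck 2. Total 3.
No augmenting path remains in the residual graph.

3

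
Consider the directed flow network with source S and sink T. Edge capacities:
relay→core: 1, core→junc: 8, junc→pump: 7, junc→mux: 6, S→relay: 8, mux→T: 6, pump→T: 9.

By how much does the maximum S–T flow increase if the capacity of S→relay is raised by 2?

0

Original max flow = 1.
Edge S→relay does not cross the min cut (source side {S, relay}), so extra capacity there cannot help.
New max flow = 1. Increase = 0.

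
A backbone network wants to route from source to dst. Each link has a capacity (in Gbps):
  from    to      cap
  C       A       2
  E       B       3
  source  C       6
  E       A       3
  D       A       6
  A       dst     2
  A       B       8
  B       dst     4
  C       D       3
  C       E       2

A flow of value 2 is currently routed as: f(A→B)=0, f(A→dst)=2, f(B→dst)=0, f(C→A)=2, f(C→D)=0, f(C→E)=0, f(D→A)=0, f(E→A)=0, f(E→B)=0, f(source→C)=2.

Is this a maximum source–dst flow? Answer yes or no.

Residual path source→C→E→B→dst has bottleneck 2 > 0.
Pushing 2 along it raises the flow to 4, so the given flow is not maximum.

No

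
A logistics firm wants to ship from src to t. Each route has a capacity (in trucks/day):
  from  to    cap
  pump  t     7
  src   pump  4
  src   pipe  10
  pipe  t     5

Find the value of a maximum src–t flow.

9

Augment src->pipe->t: bottleneck 5. Total 5.
Augment src->pump->t: bottleneck 4. Total 9.
No augmenting path remains in the residual graph.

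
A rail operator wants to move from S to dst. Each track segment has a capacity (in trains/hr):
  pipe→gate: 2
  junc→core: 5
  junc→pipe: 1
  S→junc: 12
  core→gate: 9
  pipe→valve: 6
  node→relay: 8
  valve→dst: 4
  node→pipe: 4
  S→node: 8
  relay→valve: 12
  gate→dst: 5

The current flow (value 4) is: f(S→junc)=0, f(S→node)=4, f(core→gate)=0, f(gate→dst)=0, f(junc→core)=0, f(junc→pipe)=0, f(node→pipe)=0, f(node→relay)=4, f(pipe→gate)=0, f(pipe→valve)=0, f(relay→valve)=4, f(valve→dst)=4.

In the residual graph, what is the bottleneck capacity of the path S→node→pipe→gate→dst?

Residual capacities along the path: S→node: 4, node→pipe: 4, pipe→gate: 2, gate→dst: 5.
Minimum is 2.

2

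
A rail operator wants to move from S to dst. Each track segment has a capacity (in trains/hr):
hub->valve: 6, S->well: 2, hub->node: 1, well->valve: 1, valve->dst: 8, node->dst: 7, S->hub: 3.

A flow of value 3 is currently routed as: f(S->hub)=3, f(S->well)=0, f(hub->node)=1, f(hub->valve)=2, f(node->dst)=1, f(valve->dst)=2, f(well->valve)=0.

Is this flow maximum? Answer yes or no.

Residual path S->well->valve->dst has bottleneck 1 > 0.
Pushing 1 along it raises the flow to 4, so the given flow is not maximum.

No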